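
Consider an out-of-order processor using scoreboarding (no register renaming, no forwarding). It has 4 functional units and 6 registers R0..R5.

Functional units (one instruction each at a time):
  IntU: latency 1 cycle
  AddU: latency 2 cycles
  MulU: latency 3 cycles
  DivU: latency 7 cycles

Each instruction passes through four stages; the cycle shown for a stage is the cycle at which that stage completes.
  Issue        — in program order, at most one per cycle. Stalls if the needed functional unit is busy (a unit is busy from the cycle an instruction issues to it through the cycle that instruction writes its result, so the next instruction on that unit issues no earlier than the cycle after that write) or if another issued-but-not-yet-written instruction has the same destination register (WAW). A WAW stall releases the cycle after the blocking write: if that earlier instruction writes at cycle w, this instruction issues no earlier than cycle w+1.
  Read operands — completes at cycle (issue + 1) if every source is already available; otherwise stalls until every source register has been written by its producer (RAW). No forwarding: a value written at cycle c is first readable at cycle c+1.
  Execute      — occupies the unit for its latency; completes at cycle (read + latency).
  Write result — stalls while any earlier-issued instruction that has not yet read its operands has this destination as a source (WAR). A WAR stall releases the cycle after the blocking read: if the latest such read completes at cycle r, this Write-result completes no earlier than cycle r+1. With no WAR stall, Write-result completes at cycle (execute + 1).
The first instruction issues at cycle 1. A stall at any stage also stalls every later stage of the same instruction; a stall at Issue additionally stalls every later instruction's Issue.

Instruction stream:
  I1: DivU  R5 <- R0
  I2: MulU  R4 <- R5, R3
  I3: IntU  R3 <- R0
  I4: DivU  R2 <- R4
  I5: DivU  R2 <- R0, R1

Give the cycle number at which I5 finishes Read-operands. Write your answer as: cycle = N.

c1: I1 issues→DivU
c2: I1 reads | I2 issues→MulU
c3: I3 issues→IntU
c4: I3 reads
c5: I3 exec-done
c9: I1 exec-done
c10: I1 writes R5
c11: I2 reads | I4 issues→DivU
c12: I3 writes R3
c14: I2 exec-done
c15: I2 writes R4
c16: I4 reads
c23: I4 exec-done
c24: I4 writes R2
c25: I5 issues→DivU
c26: I5 reads
c33: I5 exec-done
c34: I5 writes R2

cycle = 26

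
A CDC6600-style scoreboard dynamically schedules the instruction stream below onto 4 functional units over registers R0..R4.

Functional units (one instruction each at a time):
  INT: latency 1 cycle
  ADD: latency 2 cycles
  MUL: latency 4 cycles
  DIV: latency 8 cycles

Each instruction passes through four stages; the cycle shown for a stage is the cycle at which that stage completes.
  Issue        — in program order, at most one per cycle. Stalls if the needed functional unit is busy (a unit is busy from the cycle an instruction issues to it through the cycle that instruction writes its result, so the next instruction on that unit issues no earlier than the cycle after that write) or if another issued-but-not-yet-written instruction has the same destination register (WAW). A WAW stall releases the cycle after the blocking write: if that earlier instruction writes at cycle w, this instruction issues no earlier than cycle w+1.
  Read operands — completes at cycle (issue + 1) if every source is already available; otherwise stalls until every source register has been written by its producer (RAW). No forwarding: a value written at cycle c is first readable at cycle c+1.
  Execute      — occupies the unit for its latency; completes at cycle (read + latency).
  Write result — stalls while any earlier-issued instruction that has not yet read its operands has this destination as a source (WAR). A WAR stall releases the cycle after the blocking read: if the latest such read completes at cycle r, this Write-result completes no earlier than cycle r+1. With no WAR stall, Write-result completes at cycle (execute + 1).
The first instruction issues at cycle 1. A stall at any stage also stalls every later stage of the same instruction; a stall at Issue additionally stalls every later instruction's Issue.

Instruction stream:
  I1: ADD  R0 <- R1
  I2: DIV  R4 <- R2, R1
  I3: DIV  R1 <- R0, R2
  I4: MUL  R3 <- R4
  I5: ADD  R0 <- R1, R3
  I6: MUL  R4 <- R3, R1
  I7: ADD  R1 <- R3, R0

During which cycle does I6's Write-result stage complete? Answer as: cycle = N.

t=1  I1 dispatched to ADD
t=2  I1 operands ready, I2 dispatched to DIV
t=3  I2 operands ready
t=4  I1 complete
t=5  R0←I1
t=11  I2 complete
t=12  R4←I2
t=13  I3 dispatched to DIV
t=14  I3 operands ready, I4 dispatched to MUL
t=15  I4 operands ready, I5 dispatched to ADD
t=19  I4 complete
t=20  R3←I4
t=21  I6 dispatched to MUL
t=22  I3 complete
t=23  R1←I3
t=24  I5 operands ready, I6 operands ready
t=26  I5 complete
t=27  R0←I5
t=28  I6 complete, I7 dispatched to ADD
t=29  R4←I6, I7 operands ready
t=31  I7 complete
t=32  R1←I7

cycle = 29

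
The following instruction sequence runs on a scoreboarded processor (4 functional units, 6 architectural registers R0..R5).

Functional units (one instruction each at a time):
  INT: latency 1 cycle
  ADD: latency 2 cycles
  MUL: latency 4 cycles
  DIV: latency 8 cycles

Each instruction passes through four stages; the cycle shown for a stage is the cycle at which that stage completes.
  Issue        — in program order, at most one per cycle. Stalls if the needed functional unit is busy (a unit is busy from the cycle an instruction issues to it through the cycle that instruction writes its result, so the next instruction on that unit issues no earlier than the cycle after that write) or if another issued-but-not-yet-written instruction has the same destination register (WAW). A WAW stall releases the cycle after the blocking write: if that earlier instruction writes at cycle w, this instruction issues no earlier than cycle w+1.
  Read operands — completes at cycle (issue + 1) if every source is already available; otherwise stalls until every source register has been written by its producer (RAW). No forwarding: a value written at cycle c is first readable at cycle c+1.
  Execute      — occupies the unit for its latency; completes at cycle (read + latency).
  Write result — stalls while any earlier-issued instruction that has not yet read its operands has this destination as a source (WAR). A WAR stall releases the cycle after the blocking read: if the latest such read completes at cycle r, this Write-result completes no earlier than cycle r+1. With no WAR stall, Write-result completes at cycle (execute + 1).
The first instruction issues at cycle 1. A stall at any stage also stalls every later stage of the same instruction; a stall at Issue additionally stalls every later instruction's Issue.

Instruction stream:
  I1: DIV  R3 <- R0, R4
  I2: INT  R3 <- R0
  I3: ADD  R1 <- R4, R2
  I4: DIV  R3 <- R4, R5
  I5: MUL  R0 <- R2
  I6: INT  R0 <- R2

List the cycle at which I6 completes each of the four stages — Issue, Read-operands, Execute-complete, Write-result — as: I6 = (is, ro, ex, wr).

[I1] 1/2/10/11
[I2] 12/13/14/15  (WAW R3: wait I1 write@11)
[I3] 13/14/16/17
[I4] 16/17/25/26  (WAW R3: wait I2 write@15)
[I5] 17/18/22/23
[I6] 24/25/26/27  (WAW R0: wait I5 write@23)

I6 = (24, 25, 26, 27)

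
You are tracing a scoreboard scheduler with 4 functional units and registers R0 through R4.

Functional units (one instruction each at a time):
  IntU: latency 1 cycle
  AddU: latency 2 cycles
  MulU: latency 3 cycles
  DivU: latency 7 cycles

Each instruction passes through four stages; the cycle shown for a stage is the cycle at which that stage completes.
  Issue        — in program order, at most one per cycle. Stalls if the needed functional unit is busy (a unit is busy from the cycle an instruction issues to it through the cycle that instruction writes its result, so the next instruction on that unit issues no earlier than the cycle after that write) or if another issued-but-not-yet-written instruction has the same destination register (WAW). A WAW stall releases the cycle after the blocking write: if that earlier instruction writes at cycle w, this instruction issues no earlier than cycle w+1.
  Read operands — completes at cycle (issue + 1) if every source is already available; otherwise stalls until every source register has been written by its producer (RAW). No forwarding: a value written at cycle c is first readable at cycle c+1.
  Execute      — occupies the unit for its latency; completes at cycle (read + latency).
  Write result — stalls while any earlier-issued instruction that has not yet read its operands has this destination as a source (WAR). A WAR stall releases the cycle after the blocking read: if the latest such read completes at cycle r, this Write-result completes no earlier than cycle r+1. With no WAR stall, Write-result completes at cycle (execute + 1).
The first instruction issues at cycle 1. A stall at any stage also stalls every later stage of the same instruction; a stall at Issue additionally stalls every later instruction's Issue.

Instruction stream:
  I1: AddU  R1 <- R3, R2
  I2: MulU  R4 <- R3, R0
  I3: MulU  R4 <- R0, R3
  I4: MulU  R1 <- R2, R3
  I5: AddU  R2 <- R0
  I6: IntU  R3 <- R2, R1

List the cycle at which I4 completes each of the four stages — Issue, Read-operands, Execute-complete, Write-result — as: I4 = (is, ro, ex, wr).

I4 = (14, 15, 18, 19)

cycle 1: issue I1 (AddU)
cycle 2: I1 read-ops, issue I2 (MulU)
cycle 3: I2 read-ops
cycle 4: I1 finished on AddU
cycle 5: I1→R1
cycle 6: I2 finished on MulU
cycle 7: I2→R4
cycle 8: issue I3 (MulU)
cycle 9: I3 read-ops
cycle 12: I3 finished on MulU
cycle 13: I3→R4
cycle 14: issue I4 (MulU)
cycle 15: I4 read-ops, issue I5 (AddU)
cycle 16: I5 read-ops, issue I6 (IntU)
cycle 18: I4 finished on MulU, I5 finished on AddU
cycle 19: I4→R1, I5→R2
cycle 20: I6 read-ops
cycle 21: I6 finished on IntU
cycle 22: I6→R3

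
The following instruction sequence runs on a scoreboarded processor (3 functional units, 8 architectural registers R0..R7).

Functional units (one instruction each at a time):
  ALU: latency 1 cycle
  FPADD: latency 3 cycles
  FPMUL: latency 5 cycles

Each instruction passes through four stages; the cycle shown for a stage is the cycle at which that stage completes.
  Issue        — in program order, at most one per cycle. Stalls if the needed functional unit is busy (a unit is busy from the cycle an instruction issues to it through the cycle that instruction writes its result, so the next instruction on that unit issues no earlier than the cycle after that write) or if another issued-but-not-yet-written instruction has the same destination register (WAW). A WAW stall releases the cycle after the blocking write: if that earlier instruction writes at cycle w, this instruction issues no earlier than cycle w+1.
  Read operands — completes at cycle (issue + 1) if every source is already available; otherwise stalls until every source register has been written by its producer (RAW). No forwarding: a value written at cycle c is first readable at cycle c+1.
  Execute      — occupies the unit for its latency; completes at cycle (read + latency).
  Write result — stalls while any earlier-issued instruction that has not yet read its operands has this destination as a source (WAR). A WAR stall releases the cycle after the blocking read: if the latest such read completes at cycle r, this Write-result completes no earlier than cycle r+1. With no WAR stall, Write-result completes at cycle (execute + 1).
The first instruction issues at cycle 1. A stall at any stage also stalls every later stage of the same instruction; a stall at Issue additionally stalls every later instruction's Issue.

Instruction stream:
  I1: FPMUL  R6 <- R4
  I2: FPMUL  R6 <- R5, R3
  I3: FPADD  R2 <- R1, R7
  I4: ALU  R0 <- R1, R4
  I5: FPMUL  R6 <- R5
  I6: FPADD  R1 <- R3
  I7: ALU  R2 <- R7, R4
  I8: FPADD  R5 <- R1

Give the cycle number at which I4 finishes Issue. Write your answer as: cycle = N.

I1: IS=1 RO=2 EX=7 WR=8
I2: IS=9 RO=10 EX=15 WR=16  [struct: FPMUL busy until I1 writes@8]
I3: IS=10 RO=11 EX=14 WR=15
I4: IS=11 RO=12 EX=13 WR=14
I5: IS=17 RO=18 EX=23 WR=24  [struct: FPMUL busy until I2 writes@16]
I6: IS=18 RO=19 EX=22 WR=23
I7: IS=19 RO=20 EX=21 WR=22
I8: IS=24 RO=25 EX=28 WR=29  [struct: FPADD busy until I6 writes@23]

cycle = 11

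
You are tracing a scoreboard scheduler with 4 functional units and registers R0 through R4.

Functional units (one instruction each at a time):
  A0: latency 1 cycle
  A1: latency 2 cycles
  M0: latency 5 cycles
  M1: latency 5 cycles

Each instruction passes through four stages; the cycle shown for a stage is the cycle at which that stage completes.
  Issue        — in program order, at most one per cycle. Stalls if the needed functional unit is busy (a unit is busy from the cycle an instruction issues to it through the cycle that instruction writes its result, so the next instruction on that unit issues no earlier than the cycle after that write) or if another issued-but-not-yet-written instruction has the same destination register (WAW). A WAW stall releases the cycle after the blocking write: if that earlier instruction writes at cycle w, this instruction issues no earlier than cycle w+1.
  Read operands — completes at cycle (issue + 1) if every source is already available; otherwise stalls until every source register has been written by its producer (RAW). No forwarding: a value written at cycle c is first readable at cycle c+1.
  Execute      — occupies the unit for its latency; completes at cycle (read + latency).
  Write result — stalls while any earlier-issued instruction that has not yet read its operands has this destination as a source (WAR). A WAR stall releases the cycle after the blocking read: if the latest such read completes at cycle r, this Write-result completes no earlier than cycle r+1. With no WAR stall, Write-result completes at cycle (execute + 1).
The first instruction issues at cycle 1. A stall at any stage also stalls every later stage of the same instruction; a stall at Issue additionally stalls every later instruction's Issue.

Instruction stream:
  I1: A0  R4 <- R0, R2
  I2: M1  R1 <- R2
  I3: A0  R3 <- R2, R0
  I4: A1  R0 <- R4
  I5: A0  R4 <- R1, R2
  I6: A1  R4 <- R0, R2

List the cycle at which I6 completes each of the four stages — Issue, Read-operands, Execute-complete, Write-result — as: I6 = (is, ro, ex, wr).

cycle 1: I1 dispatched to A0
cycle 2: I1 operands ready, I2 dispatched to M1
cycle 3: I1 complete, I2 operands ready
cycle 4: R4←I1
cycle 5: I3 dispatched to A0
cycle 6: I3 operands ready, I4 dispatched to A1
cycle 7: I3 complete, I4 operands ready
cycle 8: I2 complete, R3←I3
cycle 9: R1←I2, I4 complete, I5 dispatched to A0
cycle 10: R0←I4, I5 operands ready
cycle 11: I5 complete
cycle 12: R4←I5
cycle 13: I6 dispatched to A1
cycle 14: I6 operands ready
cycle 16: I6 complete
cycle 17: R4←I6

I6 = (13, 14, 16, 17)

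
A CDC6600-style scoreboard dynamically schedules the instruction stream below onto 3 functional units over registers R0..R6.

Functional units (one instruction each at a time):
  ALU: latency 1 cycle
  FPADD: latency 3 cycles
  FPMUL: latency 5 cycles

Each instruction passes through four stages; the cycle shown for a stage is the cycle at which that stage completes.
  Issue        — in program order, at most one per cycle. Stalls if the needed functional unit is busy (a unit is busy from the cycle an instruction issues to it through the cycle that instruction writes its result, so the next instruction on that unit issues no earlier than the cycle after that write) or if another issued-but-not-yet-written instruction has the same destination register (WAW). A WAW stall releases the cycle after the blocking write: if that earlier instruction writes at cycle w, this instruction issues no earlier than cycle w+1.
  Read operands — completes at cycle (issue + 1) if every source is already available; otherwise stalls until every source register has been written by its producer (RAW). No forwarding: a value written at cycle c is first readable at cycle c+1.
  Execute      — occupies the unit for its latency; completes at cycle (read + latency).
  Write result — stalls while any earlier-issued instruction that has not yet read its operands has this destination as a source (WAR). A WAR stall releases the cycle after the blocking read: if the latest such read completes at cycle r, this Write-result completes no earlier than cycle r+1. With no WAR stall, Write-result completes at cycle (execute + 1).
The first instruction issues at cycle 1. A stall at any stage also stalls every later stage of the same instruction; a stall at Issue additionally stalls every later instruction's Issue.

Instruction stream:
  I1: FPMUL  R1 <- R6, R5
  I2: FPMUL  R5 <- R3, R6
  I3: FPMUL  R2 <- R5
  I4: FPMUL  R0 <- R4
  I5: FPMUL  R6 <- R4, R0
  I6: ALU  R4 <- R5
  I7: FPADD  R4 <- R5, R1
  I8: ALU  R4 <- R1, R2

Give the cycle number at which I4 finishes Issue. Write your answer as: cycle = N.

cycle = 25

[I1] 1/2/7/8
[I2] 9/10/15/16  (struct: FPMUL busy until I1 writes@8)
[I3] 17/18/23/24  (struct: FPMUL busy until I2 writes@16)
[I4] 25/26/31/32  (struct: FPMUL busy until I3 writes@24)
[I5] 33/34/39/40  (struct: FPMUL busy until I4 writes@32)
[I6] 34/35/36/37
[I7] 38/39/42/43  (WAW R4: wait I6 write@37)
[I8] 44/45/46/47  (WAW R4: wait I7 write@43)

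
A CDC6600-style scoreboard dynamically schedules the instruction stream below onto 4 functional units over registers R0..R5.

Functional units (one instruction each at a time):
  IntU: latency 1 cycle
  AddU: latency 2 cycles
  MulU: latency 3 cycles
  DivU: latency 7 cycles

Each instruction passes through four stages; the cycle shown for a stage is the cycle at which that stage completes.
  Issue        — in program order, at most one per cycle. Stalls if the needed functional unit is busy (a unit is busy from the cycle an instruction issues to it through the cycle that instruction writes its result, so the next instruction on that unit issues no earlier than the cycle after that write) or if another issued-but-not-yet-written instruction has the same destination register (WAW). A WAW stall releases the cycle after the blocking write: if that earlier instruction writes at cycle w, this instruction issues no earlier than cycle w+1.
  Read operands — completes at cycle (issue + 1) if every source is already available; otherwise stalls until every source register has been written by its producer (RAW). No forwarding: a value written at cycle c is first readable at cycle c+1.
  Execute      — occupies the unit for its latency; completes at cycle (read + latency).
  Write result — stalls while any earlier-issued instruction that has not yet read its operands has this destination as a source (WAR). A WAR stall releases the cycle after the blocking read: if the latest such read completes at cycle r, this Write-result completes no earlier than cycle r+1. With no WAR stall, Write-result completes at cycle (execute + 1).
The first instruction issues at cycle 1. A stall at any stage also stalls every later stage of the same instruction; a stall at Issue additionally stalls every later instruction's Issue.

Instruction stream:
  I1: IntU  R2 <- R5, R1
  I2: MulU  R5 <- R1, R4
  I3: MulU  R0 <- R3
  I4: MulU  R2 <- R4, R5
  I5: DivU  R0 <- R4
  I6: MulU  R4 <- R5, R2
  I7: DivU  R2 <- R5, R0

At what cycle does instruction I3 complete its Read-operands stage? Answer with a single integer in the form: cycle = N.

cycle = 9

cycle 1: I1 issues→IntU
cycle 2: I1 reads, I2 issues→MulU
cycle 3: I1 exec-done, I2 reads
cycle 4: I1 writes R2
cycle 6: I2 exec-done
cycle 7: I2 writes R5
cycle 8: I3 issues→MulU
cycle 9: I3 reads
cycle 12: I3 exec-done
cycle 13: I3 writes R0
cycle 14: I4 issues→MulU
cycle 15: I4 reads, I5 issues→DivU
cycle 16: I5 reads
cycle 18: I4 exec-done
cycle 19: I4 writes R2
cycle 20: I6 issues→MulU
cycle 21: I6 reads
cycle 23: I5 exec-done
cycle 24: I5 writes R0, I6 exec-done
cycle 25: I6 writes R4, I7 issues→DivU
cycle 26: I7 reads
cycle 33: I7 exec-done
cycle 34: I7 writes R2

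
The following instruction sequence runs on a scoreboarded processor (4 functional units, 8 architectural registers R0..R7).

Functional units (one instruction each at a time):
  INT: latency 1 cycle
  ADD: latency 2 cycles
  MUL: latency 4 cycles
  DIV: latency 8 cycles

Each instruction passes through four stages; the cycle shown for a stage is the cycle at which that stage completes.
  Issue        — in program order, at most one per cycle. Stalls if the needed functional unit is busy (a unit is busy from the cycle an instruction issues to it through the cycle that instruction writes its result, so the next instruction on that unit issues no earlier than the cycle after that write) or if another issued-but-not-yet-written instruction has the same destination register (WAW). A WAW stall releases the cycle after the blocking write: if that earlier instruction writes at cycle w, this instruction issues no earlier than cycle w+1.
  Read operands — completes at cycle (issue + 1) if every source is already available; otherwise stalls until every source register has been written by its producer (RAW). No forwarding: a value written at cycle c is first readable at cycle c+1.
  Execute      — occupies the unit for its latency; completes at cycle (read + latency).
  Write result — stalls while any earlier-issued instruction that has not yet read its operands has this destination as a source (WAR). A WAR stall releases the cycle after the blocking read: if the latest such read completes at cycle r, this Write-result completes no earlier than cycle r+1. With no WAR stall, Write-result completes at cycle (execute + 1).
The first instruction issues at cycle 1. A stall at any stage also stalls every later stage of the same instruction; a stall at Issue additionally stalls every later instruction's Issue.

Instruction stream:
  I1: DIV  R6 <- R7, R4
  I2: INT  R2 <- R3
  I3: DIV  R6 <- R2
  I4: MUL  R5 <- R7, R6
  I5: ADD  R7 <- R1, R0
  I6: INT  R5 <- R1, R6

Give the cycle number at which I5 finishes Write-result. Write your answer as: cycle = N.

cycle = 24

t=1  issue I1 (DIV)
t=2  I1 read-ops · issue I2 (INT)
t=3  I2 read-ops
t=4  I2 finished on INT
t=5  I2→R2
t=10  I1 finished on DIV
t=11  I1→R6
t=12  issue I3 (DIV)
t=13  I3 read-ops · issue I4 (MUL)
t=14  issue I5 (ADD)
t=15  I5 read-ops
t=17  I5 finished on ADD
t=21  I3 finished on DIV
t=22  I3→R6
t=23  I4 read-ops
t=24  I5→R7
t=27  I4 finished on MUL
t=28  I4→R5
t=29  issue I6 (INT)
t=30  I6 read-ops
t=31  I6 finished on INT
t=32  I6→R5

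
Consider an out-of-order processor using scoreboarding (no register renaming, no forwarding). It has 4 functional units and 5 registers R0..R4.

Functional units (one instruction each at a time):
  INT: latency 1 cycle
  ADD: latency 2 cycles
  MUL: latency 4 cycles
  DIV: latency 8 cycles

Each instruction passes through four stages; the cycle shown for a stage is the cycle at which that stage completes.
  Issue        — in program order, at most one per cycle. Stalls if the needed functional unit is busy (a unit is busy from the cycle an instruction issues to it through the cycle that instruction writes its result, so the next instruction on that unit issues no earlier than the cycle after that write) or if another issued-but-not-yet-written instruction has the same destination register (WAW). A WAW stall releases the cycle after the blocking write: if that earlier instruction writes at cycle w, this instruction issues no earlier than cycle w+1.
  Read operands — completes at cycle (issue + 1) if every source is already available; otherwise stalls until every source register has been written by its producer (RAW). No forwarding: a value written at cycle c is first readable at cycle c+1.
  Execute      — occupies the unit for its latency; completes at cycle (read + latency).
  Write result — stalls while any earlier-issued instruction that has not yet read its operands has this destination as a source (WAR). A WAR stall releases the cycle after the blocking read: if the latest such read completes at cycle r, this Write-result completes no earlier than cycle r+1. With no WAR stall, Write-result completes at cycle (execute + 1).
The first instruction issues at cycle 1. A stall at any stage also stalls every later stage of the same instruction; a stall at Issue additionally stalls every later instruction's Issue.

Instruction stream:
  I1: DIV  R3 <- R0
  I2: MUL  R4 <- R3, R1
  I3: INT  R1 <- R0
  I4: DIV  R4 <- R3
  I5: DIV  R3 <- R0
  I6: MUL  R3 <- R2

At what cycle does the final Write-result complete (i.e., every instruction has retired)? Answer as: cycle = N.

I1 -> (1, 2, 10, 11)
I2 -> (2, 12, 16, 17)  // RAW R3: wait I1 write@11
I3 -> (3, 4, 5, 13)  // WAR R1: wait I2 read@12
I4 -> (18, 19, 27, 28)  // WAW R4: wait I2 write@17
I5 -> (29, 30, 38, 39)  // struct: DIV busy until I4 writes@28
I6 -> (40, 41, 45, 46)  // WAW R3: wait I5 write@39

cycle = 46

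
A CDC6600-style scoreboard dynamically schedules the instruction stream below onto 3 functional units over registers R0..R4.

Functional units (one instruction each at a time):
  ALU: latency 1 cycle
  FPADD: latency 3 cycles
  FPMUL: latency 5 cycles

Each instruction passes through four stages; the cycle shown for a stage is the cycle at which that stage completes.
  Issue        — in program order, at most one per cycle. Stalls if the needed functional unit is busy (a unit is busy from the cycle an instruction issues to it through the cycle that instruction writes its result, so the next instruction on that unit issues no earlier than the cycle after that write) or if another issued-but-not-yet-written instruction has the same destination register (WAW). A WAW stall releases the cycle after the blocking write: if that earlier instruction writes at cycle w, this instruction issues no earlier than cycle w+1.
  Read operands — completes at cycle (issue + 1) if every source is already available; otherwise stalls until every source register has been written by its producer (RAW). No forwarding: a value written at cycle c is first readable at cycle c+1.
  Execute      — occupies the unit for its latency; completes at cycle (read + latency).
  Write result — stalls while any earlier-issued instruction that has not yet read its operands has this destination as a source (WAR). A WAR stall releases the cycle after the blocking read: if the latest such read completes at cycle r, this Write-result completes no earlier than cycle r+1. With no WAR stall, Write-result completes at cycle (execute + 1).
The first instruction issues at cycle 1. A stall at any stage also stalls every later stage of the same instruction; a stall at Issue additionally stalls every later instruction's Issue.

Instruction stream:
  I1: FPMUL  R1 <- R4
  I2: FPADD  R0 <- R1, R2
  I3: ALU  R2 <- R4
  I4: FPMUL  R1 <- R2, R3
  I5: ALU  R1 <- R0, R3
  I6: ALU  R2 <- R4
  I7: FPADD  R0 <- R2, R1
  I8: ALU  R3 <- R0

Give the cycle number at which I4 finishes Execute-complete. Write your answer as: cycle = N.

cycle = 16

I1  is:1  ro:2  ex:7  wr:8
I2  is:2  ro:9  ex:12  wr:13  — RAW R1: wait I1 write@8
I3  is:3  ro:4  ex:5  wr:10  — WAR R2: wait I2 read@9
I4  is:9  ro:11  ex:16  wr:17  — struct: FPMUL busy until I1 writes@8, RAW R2: wait I3 write@10
I5  is:18  ro:19  ex:20  wr:21  — WAW R1: wait I4 write@17
I6  is:22  ro:23  ex:24  wr:25  — struct: ALU busy until I5 writes@21
I7  is:23  ro:26  ex:29  wr:30  — RAW R2: wait I6 write@25
I8  is:26  ro:31  ex:32  wr:33  — struct: ALU busy until I6 writes@25, RAW R0: wait I7 write@30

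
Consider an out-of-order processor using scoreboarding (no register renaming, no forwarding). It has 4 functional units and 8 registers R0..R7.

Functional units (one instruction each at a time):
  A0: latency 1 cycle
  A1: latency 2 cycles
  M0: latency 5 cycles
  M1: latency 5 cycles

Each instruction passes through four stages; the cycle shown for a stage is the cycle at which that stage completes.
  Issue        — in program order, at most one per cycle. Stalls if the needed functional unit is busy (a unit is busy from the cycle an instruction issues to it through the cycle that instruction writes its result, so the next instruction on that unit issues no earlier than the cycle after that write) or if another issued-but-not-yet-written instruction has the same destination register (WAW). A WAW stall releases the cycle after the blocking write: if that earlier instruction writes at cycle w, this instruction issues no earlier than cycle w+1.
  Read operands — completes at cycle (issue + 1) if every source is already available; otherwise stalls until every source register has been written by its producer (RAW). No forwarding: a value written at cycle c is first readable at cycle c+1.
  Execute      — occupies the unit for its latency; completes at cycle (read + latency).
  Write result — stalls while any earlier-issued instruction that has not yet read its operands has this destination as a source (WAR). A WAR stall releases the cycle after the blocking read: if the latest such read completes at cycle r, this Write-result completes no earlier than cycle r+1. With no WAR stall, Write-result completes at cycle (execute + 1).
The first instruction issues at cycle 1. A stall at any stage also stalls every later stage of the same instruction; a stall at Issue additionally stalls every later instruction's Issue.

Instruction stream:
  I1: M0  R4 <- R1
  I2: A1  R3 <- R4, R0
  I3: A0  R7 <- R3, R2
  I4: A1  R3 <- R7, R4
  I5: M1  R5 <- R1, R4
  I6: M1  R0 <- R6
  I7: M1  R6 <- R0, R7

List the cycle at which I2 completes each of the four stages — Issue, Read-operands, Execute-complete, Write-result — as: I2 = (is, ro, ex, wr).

1) issue 1, read 2, done 7, write 8
2) issue 2, read 9, done 11, write 12  <RAW R4: wait I1 write@8>
3) issue 3, read 13, done 14, write 15  <RAW R3: wait I2 write@12>
4) issue 13, read 16, done 18, write 19  <struct: A1 busy until I2 writes@12 / RAW R7: wait I3 write@15>
5) issue 14, read 15, done 20, write 21
6) issue 22, read 23, done 28, write 29  <struct: M1 busy until I5 writes@21>
7) issue 30, read 31, done 36, write 37  <struct: M1 busy until I6 writes@29>

I2 = (2, 9, 11, 12)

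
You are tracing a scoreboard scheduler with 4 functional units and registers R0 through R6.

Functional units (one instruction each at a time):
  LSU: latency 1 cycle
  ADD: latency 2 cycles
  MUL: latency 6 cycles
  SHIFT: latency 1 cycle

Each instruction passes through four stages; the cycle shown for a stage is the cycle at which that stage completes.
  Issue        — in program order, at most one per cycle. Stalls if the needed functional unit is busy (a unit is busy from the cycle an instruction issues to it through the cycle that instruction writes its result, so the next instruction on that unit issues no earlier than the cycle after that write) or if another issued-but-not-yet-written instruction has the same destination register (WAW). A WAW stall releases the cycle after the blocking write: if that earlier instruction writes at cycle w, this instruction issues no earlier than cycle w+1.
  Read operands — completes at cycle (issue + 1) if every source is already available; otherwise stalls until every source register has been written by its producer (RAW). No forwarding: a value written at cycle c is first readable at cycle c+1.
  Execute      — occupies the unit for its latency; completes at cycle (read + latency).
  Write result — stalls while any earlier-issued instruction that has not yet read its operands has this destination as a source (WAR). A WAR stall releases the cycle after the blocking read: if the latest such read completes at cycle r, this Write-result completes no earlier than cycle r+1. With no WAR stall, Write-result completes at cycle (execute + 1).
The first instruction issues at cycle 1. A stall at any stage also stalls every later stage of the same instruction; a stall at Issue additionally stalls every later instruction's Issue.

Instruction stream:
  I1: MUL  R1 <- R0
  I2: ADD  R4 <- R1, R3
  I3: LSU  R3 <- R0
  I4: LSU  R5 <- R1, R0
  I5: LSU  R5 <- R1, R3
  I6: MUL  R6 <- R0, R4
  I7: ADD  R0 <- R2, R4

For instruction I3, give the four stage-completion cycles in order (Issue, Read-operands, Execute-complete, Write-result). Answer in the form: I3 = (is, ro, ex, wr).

c1: I1 issues→MUL
c2: I1 reads | I2 issues→ADD
c3: I3 issues→LSU
c4: I3 reads
c5: I3 exec-done
c8: I1 exec-done
c9: I1 writes R1
c10: I2 reads
c11: I3 writes R3
c12: I2 exec-done | I4 issues→LSU
c13: I2 writes R4 | I4 reads
c14: I4 exec-done
c15: I4 writes R5
c16: I5 issues→LSU
c17: I5 reads | I6 issues→MUL
c18: I5 exec-done | I6 reads | I7 issues→ADD
c19: I5 writes R5 | I7 reads
c21: I7 exec-done
c22: I7 writes R0
c24: I6 exec-done
c25: I6 writes R6

I3 = (3, 4, 5, 11)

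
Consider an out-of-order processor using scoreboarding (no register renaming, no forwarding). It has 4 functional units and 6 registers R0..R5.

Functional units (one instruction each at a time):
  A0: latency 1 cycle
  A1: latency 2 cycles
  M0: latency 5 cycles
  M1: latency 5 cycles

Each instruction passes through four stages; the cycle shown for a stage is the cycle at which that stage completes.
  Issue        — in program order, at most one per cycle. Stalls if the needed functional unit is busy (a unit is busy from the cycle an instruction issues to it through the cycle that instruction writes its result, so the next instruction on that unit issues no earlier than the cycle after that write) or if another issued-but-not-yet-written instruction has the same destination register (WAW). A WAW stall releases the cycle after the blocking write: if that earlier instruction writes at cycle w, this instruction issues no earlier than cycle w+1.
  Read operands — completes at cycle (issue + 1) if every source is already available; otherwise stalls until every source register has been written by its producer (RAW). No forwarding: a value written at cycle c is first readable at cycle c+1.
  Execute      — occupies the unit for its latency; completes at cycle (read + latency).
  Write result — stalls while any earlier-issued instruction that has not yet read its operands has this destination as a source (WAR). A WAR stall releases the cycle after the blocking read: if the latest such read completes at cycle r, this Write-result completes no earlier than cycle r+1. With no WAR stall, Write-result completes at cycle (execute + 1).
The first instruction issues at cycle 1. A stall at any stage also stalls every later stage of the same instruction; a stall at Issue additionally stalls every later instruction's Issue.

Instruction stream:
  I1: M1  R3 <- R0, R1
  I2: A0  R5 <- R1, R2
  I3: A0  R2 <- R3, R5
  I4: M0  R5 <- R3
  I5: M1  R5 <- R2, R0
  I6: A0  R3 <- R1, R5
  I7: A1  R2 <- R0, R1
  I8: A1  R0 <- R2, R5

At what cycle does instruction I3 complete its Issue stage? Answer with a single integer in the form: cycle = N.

cycle = 6

1) issue 1, read 2, done 7, write 8
2) issue 2, read 3, done 4, write 5
3) issue 6, read 9, done 10, write 11  <struct: A0 busy until I2 writes@5 / RAW R3: wait I1 write@8>
4) issue 7, read 9, done 14, write 15  <RAW R3: wait I1 write@8>
5) issue 16, read 17, done 22, write 23  <WAW R5: wait I4 write@15>
6) issue 17, read 24, done 25, write 26  <RAW R5: wait I5 write@23>
7) issue 18, read 19, done 21, write 22
8) issue 23, read 24, done 26, write 27  <struct: A1 busy until I7 writes@22>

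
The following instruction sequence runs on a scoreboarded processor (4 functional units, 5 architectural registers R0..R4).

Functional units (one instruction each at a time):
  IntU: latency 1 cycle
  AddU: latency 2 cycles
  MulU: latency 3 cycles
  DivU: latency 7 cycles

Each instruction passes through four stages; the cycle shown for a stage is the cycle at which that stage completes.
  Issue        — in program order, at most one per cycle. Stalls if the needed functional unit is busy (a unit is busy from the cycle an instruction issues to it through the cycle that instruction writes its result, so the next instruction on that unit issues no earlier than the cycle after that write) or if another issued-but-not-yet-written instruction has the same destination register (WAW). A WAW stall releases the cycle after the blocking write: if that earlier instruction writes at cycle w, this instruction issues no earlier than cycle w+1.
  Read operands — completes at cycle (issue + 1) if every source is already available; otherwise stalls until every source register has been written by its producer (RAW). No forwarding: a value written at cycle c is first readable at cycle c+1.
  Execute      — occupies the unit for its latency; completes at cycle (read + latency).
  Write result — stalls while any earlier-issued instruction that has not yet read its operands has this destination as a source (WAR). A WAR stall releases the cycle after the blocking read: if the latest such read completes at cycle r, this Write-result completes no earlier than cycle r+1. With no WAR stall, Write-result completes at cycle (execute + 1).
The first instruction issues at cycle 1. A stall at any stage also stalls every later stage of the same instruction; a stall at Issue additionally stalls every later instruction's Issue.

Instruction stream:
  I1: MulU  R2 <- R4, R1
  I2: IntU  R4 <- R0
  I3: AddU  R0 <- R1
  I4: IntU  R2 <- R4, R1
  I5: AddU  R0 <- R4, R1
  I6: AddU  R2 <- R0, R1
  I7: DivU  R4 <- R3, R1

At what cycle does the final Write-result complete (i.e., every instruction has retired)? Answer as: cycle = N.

I1: IS=1 RO=2 EX=5 WR=6
I2: IS=2 RO=3 EX=4 WR=5
I3: IS=3 RO=4 EX=6 WR=7
I4: IS=7 RO=8 EX=9 WR=10  [WAW R2: wait I1 write@6]
I5: IS=8 RO=9 EX=11 WR=12
I6: IS=13 RO=14 EX=16 WR=17  [struct: AddU busy until I5 writes@12]
I7: IS=14 RO=15 EX=22 WR=23

cycle = 23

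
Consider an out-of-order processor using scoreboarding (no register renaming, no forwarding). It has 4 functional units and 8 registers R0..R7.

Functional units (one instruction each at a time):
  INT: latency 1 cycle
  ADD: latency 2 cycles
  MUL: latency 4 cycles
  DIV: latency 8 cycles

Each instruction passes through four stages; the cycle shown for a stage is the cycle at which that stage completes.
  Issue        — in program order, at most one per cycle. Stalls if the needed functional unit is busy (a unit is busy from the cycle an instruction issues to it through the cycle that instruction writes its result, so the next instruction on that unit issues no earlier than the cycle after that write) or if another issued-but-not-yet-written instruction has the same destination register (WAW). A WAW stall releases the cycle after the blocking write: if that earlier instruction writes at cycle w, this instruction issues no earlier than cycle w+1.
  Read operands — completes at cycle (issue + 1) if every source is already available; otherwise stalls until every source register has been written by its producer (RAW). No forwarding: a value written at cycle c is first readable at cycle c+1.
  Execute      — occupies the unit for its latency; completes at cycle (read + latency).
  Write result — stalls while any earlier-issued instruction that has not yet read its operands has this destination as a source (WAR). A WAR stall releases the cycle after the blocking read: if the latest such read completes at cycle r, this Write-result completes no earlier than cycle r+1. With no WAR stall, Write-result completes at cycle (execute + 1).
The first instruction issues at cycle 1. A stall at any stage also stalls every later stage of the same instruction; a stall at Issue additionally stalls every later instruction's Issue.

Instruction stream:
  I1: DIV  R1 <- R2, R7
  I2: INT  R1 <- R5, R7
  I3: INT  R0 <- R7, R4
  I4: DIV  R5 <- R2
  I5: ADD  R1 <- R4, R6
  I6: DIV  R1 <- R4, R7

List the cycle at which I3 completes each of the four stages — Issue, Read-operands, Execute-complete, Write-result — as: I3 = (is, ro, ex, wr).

cycle 1: issue I1 (DIV)
cycle 2: I1 read-ops
cycle 10: I1 finished on DIV
cycle 11: I1→R1
cycle 12: issue I2 (INT)
cycle 13: I2 read-ops
cycle 14: I2 finished on INT
cycle 15: I2→R1
cycle 16: issue I3 (INT)
cycle 17: I3 read-ops; issue I4 (DIV)
cycle 18: I3 finished on INT; I4 read-ops; issue I5 (ADD)
cycle 19: I3→R0; I5 read-ops
cycle 21: I5 finished on ADD
cycle 22: I5→R1
cycle 26: I4 finished on DIV
cycle 27: I4→R5
cycle 28: issue I6 (DIV)
cycle 29: I6 read-ops
cycle 37: I6 finished on DIV
cycle 38: I6→R1

I3 = (16, 17, 18, 19)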